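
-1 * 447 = -447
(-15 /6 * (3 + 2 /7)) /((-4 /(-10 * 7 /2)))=-575 /8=-71.88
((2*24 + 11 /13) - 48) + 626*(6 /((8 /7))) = 85471 /26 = 3287.35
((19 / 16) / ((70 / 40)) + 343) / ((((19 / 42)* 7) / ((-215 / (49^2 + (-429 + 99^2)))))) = -6206835 / 3131618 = -1.98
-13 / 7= -1.86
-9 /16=-0.56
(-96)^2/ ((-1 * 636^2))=-64/ 2809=-0.02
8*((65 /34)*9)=2340 /17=137.65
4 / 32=1 / 8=0.12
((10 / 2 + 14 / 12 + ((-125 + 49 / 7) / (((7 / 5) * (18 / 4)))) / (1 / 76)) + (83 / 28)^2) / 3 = -9938647 / 21168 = -469.51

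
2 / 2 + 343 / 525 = 124 / 75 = 1.65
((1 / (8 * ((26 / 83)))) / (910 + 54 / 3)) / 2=83 / 386048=0.00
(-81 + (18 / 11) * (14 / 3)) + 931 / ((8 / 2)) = 7013 / 44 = 159.39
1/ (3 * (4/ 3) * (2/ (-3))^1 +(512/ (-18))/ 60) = -135/ 424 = -0.32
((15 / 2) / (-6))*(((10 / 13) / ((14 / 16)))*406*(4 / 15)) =-4640 / 39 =-118.97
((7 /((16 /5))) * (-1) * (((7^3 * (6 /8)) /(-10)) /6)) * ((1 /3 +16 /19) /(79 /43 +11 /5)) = 4940915 /1809408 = 2.73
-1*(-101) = 101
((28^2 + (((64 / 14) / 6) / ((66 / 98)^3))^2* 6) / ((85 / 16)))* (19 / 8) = 120922079641888 / 329324332095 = 367.18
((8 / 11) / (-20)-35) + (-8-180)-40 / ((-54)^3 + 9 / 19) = -36700454669 / 164549385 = -223.04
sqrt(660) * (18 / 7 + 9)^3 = 1062882 * sqrt(165) / 343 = 39804.57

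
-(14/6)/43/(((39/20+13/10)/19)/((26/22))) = -532/1419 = -0.37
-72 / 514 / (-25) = 0.01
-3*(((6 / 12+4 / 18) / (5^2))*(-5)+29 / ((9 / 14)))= -1349 / 10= -134.90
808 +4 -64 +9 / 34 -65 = 23231 / 34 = 683.26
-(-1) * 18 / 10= 9 / 5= 1.80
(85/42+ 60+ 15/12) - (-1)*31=7919/84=94.27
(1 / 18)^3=1 / 5832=0.00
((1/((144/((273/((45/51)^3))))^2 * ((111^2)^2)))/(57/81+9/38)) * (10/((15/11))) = 41775590657801/106793976237885000000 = 0.00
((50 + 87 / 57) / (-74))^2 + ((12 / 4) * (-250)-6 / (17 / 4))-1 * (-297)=-15254764603 / 33606212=-453.93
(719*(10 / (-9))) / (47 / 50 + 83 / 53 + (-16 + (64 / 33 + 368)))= -209588500 / 93513459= -2.24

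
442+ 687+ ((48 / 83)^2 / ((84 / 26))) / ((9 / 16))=163357925 / 144669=1129.18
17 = 17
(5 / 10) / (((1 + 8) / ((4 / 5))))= 2 / 45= 0.04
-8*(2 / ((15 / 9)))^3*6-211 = -293.94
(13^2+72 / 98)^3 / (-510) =-575307591013 / 60000990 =-9588.30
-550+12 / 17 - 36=-9950 / 17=-585.29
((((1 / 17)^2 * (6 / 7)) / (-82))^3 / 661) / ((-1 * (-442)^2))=27 / 73686039856177285692428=0.00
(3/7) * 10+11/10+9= 1007/70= 14.39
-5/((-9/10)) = 50/9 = 5.56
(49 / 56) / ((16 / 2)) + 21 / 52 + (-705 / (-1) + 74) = 779.51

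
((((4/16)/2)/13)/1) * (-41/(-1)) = 0.39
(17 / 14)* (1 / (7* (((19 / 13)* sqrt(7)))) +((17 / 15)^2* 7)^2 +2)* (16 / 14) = 884* sqrt(7) / 45619 +285176972 / 2480625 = 115.01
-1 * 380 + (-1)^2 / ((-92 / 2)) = -17481 / 46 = -380.02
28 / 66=14 / 33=0.42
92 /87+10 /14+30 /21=1949 /609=3.20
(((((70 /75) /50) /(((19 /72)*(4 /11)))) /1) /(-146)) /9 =-77 /520125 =-0.00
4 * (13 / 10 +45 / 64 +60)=19841 / 80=248.01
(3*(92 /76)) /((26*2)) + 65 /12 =8131 /1482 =5.49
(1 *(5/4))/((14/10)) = 0.89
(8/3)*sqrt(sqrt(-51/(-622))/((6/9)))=4*34^(1/4)*933^(3/4)/933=1.75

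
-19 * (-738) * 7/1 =98154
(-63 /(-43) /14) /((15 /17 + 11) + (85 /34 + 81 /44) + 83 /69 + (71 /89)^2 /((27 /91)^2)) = 447043195962 /105321561205283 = 0.00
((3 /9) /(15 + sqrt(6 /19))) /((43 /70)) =6650 /183567-70 *sqrt(114) /550701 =0.03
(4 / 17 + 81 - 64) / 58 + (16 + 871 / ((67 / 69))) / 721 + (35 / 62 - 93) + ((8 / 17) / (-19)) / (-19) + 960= 3457287207181 / 3977874523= 869.13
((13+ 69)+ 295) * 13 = 4901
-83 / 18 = -4.61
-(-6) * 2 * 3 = 36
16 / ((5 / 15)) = 48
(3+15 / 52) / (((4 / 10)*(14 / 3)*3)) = 855 / 1456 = 0.59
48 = 48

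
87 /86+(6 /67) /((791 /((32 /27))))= 41502155 /41019678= 1.01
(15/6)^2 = 25/4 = 6.25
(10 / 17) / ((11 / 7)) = 70 / 187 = 0.37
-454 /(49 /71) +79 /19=-608575 /931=-653.68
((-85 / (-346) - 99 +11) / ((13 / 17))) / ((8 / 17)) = -8774907 / 35984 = -243.86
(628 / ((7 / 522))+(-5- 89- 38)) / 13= 326892 / 91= 3592.22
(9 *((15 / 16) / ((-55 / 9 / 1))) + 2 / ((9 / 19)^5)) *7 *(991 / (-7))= -849522799531 / 10392624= -81742.86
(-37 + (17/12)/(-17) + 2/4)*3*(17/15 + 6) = -782.88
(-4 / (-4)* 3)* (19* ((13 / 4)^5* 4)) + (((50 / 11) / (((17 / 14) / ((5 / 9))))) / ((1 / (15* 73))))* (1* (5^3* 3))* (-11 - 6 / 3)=-527482387913 / 47872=-11018599.35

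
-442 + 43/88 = -38853/88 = -441.51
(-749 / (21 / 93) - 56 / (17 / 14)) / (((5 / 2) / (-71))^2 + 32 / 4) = -1152836372 / 2742729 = -420.32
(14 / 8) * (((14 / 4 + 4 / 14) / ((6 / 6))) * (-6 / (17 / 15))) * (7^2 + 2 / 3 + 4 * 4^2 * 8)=-1339575 / 68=-19699.63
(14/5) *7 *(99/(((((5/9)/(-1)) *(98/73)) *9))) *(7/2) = -50589/50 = -1011.78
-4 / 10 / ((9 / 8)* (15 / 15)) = -16 / 45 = -0.36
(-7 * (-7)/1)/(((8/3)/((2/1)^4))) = 294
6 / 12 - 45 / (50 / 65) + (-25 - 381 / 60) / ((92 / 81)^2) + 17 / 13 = -178238071 / 2200640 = -80.99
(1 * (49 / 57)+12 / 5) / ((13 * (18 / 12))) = 1858 / 11115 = 0.17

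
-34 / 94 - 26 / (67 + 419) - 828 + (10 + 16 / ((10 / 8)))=-46004656 / 57105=-805.62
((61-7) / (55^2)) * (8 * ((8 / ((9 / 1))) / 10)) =192 / 15125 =0.01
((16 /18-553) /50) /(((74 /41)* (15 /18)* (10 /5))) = -3.67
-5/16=-0.31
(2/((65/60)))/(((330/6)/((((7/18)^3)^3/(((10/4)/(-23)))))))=-928132961/14773634647200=-0.00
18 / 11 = 1.64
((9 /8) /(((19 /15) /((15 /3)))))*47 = 31725 /152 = 208.72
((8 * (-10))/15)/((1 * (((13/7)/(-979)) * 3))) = 937.16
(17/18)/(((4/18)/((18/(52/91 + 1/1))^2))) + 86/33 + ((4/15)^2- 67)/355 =5412770986/9664875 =560.05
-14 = -14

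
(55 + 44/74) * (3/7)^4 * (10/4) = 833085/177674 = 4.69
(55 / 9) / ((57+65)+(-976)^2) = 55 / 8574282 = 0.00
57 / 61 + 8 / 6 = 415 / 183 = 2.27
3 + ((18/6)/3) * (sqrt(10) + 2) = sqrt(10) + 5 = 8.16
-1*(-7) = 7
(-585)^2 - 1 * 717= 341508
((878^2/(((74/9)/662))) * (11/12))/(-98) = -2105091483/3626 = -580554.74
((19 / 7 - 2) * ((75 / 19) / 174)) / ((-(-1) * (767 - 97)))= 25 / 1033676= 0.00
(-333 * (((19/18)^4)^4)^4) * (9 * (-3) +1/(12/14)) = 39697566346396197252012946476092759523054479726206895143103227205238553648714986648935/144993678324893974255161928777967313080431476584610935554408911923854089318825984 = 273788.26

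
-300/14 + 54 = 228/7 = 32.57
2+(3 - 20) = -15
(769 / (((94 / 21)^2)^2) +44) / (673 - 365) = 3584851313 / 24047067968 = 0.15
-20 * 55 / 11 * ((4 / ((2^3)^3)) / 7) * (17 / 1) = -425 / 224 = -1.90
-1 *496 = -496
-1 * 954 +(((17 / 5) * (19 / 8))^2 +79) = -1295671 / 1600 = -809.79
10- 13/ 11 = 97/ 11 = 8.82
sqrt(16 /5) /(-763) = -0.00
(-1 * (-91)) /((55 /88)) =728 /5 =145.60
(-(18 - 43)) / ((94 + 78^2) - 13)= 5 / 1233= 0.00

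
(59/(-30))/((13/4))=-118/195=-0.61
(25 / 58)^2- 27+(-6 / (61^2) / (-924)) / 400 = -26.81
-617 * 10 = -6170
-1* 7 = -7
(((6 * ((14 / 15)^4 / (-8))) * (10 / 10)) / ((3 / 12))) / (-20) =9604 / 84375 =0.11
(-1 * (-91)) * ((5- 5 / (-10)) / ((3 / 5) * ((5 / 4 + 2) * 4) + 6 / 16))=61.22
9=9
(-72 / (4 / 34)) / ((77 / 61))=-37332 / 77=-484.83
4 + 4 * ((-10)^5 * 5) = -1999996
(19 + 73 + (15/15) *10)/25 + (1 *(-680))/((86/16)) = -131614/1075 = -122.43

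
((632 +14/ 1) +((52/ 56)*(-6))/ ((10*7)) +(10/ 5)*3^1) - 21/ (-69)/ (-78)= 143268431/ 219765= 651.92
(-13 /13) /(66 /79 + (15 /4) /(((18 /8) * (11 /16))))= -2607 /8498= -0.31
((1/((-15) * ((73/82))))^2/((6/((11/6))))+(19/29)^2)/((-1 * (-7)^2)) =-3911183156/444695591025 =-0.01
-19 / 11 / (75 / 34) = -646 / 825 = -0.78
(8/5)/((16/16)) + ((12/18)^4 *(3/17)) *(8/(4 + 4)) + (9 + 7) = 17.63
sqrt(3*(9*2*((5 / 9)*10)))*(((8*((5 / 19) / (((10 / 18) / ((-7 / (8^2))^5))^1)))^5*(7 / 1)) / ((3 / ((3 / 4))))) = -2771606632288811219971339005*sqrt(3) / 215698644083345614961458790934321622174205476864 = -0.00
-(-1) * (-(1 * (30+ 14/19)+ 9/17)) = -31.27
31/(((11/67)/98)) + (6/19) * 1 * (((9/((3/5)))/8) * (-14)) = 7731283/418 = 18495.89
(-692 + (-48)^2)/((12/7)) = 2821/3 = 940.33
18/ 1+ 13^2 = 187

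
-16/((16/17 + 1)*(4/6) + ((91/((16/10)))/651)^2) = -150561792/12249617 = -12.29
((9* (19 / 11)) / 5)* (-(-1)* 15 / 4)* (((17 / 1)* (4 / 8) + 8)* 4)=1539 / 2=769.50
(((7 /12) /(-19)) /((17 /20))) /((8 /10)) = -175 /3876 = -0.05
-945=-945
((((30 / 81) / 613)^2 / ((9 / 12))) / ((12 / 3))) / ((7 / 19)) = 1900 / 5752647621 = 0.00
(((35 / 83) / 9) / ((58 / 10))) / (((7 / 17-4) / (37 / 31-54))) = 4870075 / 40964733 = 0.12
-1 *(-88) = 88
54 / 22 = 27 / 11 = 2.45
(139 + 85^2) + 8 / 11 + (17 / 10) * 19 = 7397.03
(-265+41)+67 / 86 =-19197 / 86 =-223.22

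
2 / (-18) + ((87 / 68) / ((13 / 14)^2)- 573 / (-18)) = 1717217 / 51714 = 33.21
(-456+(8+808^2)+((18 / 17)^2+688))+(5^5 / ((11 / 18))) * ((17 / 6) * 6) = 2352577430 / 3179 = 740036.94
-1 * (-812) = 812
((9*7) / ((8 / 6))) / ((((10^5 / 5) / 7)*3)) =441 / 80000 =0.01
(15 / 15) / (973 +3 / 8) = 8 / 7787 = 0.00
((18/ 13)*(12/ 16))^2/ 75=243/ 16900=0.01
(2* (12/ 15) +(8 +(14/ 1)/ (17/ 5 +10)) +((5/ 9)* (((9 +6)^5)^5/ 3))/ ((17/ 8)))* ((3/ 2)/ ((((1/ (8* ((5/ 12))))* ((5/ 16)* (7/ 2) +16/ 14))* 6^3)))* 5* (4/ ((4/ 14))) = 245628401509158611297607421993819120/ 15407253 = 15942387751350523762906170000.00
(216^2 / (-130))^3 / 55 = -12694994583552 / 15104375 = -840484.60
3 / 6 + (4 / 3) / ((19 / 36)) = 115 / 38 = 3.03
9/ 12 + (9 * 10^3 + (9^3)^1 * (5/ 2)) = 43293/ 4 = 10823.25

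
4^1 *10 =40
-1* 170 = -170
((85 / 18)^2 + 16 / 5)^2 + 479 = 2963521081 / 2624400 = 1129.22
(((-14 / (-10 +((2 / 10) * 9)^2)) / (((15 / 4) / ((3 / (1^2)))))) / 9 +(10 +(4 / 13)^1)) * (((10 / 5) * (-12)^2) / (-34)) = -255328 / 2873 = -88.87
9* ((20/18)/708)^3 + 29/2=52103009393/3593310984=14.50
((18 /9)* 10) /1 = 20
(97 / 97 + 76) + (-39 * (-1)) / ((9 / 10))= 361 / 3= 120.33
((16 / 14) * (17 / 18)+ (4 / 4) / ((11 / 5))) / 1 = 1063 / 693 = 1.53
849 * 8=6792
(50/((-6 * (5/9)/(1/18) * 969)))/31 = -5/180234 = -0.00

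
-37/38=-0.97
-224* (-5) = 1120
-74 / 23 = -3.22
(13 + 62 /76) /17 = 525 /646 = 0.81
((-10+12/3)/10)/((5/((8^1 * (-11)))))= 264/25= 10.56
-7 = -7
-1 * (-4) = 4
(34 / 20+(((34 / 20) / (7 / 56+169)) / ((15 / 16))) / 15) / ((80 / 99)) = 5177401 / 2460000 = 2.10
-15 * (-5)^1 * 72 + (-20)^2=5800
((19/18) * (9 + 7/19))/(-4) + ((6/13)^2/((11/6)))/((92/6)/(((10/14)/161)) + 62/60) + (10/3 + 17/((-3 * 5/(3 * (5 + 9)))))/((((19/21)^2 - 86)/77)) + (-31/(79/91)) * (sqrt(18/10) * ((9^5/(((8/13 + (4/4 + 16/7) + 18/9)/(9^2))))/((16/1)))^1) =889899324529417/23703592383900 - 1227840754959 * sqrt(5)/1131280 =-2426890.71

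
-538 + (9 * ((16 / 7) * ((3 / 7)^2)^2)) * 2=-9018838 / 16807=-536.61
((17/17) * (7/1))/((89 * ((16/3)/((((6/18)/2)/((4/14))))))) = 49/5696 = 0.01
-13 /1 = -13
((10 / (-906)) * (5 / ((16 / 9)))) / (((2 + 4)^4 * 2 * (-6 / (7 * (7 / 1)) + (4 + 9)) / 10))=-6125 / 658582272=-0.00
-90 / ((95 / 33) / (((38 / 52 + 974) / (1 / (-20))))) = 609463.24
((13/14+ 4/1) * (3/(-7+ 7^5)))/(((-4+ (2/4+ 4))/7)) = 69/5600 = 0.01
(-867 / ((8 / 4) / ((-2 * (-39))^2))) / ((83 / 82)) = -216267948 / 83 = -2605637.93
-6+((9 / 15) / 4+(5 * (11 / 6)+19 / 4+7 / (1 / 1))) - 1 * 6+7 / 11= 1601 / 165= 9.70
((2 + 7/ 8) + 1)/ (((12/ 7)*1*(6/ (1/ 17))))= 217/ 9792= 0.02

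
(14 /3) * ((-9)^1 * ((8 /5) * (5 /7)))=-48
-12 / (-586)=6 / 293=0.02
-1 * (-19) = 19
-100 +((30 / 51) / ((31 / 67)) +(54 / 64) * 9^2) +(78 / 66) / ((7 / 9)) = -28.87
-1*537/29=-537/29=-18.52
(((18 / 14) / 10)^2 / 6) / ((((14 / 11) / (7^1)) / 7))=297 / 2800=0.11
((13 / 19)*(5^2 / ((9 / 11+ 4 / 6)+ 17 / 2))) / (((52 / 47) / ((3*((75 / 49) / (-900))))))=-38775 / 4908232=-0.01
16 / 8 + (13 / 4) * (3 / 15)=53 / 20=2.65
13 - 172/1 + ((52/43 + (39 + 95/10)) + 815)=60691/86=705.71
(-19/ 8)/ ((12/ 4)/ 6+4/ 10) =-2.64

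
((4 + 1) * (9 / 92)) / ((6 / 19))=285 / 184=1.55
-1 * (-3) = 3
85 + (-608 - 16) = -539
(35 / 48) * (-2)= -35 / 24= -1.46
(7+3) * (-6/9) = -6.67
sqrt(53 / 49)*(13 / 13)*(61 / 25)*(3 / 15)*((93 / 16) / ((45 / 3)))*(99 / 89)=187209*sqrt(53) / 6230000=0.22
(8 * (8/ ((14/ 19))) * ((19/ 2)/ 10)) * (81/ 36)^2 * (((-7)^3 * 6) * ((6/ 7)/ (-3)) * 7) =8596854/ 5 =1719370.80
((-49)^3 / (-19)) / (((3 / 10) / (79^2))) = 7342474090 / 57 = 128815334.91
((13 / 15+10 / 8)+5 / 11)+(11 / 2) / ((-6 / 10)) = -6.60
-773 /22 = -35.14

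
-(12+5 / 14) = -173 / 14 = -12.36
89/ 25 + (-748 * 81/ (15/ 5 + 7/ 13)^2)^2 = 163819929522074/ 6996025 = 23416144.10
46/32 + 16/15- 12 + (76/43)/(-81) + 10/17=-42297583/4736880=-8.93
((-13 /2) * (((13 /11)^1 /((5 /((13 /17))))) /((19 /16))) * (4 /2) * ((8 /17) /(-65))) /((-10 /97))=-1049152 /7550125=-0.14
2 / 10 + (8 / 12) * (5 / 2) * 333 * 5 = 13876 / 5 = 2775.20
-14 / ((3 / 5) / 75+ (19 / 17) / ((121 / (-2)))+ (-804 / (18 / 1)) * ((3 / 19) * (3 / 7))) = 478766750 / 103722419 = 4.62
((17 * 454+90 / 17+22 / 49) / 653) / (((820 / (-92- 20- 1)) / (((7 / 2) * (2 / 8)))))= -363514107 / 254878960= -1.43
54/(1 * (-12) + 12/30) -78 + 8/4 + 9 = -2078/29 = -71.66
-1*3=-3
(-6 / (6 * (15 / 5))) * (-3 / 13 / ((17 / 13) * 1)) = 1 / 17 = 0.06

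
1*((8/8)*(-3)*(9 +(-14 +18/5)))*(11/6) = 77/10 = 7.70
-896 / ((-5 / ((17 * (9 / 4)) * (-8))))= -274176 / 5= -54835.20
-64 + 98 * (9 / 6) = 83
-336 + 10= -326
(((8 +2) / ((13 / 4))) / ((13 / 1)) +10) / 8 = 1.28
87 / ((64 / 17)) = 1479 / 64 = 23.11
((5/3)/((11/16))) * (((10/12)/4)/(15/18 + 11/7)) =0.21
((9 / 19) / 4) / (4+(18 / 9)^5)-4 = -1215 / 304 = -4.00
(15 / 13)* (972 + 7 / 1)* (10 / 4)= 73425 / 26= 2824.04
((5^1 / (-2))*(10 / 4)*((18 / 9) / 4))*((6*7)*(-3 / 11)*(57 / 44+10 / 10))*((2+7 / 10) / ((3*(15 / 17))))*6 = 502.86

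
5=5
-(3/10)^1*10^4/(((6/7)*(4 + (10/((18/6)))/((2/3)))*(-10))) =350/9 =38.89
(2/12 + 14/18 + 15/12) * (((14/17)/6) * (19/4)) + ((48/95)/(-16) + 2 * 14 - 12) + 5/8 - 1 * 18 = 16823/697680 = 0.02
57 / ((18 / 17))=53.83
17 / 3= 5.67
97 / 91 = 1.07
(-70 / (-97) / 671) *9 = 630 / 65087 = 0.01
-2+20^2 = 398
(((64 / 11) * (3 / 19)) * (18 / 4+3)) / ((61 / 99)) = 12960 / 1159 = 11.18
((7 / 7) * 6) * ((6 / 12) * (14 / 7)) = 6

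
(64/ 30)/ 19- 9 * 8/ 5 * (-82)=67312/ 57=1180.91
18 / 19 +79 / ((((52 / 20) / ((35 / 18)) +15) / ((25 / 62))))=9757519 / 3367902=2.90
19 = 19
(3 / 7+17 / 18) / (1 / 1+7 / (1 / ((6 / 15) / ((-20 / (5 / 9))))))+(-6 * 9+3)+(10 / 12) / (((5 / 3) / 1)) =-56951 / 1162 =-49.01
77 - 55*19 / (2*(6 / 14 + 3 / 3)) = -1155 / 4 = -288.75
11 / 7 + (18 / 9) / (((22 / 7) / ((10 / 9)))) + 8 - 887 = -607568 / 693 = -876.72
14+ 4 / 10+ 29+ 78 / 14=1714 / 35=48.97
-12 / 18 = -2 / 3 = -0.67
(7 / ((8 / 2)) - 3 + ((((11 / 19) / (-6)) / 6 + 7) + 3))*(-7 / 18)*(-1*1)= 20909 / 6156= 3.40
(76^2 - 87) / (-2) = -5689 / 2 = -2844.50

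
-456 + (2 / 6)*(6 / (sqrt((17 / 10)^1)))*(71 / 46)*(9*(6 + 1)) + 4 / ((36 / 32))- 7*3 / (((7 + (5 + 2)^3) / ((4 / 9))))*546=-317.85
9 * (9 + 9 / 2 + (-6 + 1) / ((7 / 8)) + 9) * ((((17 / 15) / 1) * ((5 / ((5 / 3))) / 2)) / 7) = 7191 / 196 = 36.69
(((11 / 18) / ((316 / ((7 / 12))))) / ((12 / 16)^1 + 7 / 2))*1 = 77 / 290088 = 0.00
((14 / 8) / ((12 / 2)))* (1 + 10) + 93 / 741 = 19763 / 5928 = 3.33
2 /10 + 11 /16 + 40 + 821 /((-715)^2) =334456531 /8179600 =40.89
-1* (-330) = 330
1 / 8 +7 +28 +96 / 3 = 537 / 8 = 67.12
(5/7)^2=25/49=0.51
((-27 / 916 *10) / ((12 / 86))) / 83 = -1935 / 76028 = -0.03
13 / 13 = 1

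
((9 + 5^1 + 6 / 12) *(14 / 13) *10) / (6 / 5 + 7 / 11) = 111650 / 1313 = 85.03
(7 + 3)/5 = 2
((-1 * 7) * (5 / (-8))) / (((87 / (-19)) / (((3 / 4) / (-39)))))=665 / 36192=0.02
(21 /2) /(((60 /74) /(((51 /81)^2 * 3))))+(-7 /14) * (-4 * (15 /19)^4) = 10246732171 /633360060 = 16.18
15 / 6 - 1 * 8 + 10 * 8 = 149 / 2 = 74.50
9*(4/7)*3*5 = 540/7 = 77.14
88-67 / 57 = 4949 / 57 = 86.82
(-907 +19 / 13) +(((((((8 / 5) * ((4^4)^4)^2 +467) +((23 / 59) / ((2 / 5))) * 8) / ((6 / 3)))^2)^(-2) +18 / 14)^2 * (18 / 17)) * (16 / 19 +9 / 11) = -67474450528291704155732203377123992214839501411033180667229520154336258796921626407007200301068524757246724981595403233004167782794857859234641524781445877806039214395978153282469986286 / 74752962533558165213334259406140689840249146774405204172952765342457533585674739412525254971552893984955665079860280047618486525876813664860168338060048489988532021633021240760782301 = -902.63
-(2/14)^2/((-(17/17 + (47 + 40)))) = 0.00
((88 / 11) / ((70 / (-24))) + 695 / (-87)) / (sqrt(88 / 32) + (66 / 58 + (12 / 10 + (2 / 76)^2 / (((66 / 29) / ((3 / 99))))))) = -36523506983486015064 / 3953741696646464863 + 7811043695304680160 * sqrt(11) / 3953741696646464863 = -2.69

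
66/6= 11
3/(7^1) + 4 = 31/7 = 4.43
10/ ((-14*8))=-5/ 56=-0.09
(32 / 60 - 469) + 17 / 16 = -112177 / 240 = -467.40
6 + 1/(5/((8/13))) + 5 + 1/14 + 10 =19287/910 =21.19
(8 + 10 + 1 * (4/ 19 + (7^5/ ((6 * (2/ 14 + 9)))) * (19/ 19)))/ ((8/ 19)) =2368195/ 3072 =770.90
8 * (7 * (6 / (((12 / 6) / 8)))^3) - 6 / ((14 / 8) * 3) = 5419000 / 7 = 774142.86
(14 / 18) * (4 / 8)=7 / 18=0.39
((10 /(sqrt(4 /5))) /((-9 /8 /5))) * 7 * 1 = -1400 * sqrt(5) /9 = -347.83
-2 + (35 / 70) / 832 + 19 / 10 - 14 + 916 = 7503813 / 8320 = 901.90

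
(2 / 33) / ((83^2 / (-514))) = -1028 / 227337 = -0.00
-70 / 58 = -35 / 29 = -1.21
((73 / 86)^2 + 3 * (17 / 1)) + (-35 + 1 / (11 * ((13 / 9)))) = 17750659 / 1057628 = 16.78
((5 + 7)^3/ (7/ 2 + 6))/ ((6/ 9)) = 5184/ 19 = 272.84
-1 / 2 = -0.50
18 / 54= 1 / 3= 0.33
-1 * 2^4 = -16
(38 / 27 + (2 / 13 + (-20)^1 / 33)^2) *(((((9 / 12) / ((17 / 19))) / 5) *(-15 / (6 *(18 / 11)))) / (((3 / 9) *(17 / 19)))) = -160639585 / 116046216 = -1.38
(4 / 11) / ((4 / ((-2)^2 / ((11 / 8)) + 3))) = 0.54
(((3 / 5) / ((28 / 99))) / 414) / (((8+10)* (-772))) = -11 / 29830080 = -0.00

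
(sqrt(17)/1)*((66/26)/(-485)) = -33*sqrt(17)/6305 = -0.02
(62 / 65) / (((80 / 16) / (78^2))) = 29016 / 25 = 1160.64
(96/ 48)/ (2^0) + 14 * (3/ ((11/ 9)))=400/ 11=36.36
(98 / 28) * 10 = 35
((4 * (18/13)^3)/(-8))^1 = -2916/2197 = -1.33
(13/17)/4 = 13/68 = 0.19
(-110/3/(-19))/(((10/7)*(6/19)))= 77/18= 4.28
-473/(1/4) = -1892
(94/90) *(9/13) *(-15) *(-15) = 162.69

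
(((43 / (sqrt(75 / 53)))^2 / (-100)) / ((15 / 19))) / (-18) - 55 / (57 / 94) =-3454373083 / 38475000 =-89.78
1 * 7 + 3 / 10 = 73 / 10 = 7.30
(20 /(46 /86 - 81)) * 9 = -387 /173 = -2.24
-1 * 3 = -3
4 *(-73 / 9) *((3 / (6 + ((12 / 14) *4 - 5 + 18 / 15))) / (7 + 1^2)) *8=-10220 / 591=-17.29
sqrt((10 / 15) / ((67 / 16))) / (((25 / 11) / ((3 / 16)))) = 11 * sqrt(402) / 6700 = 0.03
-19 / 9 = -2.11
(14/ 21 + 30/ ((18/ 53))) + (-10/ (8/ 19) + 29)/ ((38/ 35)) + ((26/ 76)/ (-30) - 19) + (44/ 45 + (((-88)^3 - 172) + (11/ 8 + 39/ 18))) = -466190225/ 684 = -681564.66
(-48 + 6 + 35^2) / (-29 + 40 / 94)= -55601 / 1343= -41.40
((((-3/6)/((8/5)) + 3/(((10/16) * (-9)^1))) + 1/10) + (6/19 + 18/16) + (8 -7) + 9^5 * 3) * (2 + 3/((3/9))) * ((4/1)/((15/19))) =8885778539/900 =9873087.27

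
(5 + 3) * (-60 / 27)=-160 / 9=-17.78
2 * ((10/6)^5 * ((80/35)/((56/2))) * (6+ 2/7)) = 1100000/83349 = 13.20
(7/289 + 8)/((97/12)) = 27828/28033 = 0.99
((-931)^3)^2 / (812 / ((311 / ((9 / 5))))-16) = -1012577981097582420955 / 17572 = -57624515200181107.50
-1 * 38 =-38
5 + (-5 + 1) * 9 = -31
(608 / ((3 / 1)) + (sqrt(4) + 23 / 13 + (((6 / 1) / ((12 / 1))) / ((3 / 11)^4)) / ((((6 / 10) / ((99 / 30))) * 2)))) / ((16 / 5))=19163395 / 134784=142.18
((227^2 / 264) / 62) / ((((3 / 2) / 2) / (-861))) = -14788823 / 4092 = -3614.08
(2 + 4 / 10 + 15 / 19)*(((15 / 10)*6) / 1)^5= 17891847 / 95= 188335.23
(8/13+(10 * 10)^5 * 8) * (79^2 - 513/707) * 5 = 22941744800176474960/9191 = 2496109759566584.15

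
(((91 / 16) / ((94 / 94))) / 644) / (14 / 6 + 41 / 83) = 3237 / 1036288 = 0.00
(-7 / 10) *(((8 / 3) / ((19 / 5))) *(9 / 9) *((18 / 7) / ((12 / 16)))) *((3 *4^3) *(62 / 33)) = -126976 / 209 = -607.54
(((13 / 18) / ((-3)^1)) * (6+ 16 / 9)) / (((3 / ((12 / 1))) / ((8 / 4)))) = -3640 / 243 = -14.98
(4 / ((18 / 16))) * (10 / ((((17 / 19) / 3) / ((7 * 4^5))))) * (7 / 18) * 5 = 762675200 / 459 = 1661601.74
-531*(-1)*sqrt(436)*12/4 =3186*sqrt(109) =33262.82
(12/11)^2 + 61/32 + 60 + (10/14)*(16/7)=12280901/189728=64.73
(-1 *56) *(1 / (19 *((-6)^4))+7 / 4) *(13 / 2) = -3921463 / 6156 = -637.01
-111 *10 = -1110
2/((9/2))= 4/9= 0.44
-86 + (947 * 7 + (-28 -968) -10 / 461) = 5546.98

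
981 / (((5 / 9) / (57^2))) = 28685421 / 5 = 5737084.20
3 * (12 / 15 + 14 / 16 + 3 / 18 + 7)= 1061 / 40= 26.52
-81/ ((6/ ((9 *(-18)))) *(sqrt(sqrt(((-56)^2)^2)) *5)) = 2187/ 280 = 7.81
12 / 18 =2 / 3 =0.67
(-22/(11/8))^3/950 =-2048/475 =-4.31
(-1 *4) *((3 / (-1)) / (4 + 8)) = 1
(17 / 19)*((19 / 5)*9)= 153 / 5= 30.60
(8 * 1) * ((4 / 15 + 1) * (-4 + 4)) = 0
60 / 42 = 1.43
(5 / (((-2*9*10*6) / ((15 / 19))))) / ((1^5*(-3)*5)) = 1 / 4104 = 0.00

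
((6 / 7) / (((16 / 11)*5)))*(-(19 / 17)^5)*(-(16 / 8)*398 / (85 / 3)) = 48781626399 / 8448149150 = 5.77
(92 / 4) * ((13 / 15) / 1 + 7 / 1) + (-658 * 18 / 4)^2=8767701.93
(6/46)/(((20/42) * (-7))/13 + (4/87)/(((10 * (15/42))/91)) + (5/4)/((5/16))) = 84825/3196402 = 0.03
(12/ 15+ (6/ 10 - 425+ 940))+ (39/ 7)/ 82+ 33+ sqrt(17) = sqrt(17)+ 1576973/ 2870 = 553.59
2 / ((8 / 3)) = 3 / 4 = 0.75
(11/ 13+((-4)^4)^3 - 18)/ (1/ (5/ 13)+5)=1090517925/ 494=2207526.16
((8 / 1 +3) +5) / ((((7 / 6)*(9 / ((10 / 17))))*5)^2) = 256 / 127449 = 0.00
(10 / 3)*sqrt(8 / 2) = 6.67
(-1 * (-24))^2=576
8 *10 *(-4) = -320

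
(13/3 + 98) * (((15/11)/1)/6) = 1535/66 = 23.26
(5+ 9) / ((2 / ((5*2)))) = 70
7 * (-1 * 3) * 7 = -147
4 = 4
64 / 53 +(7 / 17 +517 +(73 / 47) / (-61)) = 1339614519 / 2583167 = 518.59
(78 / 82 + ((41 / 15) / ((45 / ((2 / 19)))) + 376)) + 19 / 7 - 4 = 1382763734 / 3680775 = 375.67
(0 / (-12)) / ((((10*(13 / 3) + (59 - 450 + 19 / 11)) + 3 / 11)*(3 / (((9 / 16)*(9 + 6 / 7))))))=0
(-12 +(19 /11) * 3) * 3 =-225 /11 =-20.45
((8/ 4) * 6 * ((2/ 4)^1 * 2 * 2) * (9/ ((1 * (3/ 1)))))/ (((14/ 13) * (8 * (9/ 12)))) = 78/ 7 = 11.14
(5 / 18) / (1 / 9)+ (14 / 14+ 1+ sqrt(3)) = sqrt(3)+ 9 / 2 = 6.23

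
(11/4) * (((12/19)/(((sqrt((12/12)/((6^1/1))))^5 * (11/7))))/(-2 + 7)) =756 * sqrt(6)/95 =19.49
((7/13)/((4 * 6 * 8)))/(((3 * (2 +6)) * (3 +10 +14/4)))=7/988416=0.00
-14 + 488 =474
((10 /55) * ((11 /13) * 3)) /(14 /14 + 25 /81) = 243 /689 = 0.35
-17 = -17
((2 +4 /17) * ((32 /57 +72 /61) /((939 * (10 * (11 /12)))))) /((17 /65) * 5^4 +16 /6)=314912 /115662816445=0.00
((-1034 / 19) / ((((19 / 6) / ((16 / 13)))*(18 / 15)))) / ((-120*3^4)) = 2068 / 1140399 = 0.00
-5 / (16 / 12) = -15 / 4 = -3.75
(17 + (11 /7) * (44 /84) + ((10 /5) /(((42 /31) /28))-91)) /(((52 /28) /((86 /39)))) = -402566 /10647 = -37.81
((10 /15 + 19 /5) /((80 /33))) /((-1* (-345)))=737 /138000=0.01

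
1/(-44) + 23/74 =469/1628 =0.29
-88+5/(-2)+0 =-90.50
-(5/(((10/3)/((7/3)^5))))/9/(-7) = 2401/1458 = 1.65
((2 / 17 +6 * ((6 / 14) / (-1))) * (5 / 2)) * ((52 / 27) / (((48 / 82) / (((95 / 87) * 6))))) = -36963550 / 279531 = -132.23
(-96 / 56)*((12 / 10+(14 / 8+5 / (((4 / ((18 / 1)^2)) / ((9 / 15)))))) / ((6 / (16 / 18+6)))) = -152489 / 315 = -484.09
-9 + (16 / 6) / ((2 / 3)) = -5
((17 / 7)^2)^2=83521 / 2401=34.79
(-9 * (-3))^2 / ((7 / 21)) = 2187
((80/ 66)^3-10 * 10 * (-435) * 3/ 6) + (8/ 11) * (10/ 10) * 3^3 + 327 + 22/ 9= 794238667/ 35937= 22100.86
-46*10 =-460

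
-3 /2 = -1.50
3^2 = 9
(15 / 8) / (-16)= -15 / 128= -0.12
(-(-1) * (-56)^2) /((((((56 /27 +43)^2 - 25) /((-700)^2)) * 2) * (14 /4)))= 10001880000 /91429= 109395.05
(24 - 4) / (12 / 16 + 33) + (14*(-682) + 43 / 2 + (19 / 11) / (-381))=-718615745 / 75438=-9525.91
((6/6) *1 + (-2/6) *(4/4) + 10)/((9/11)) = 352/27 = 13.04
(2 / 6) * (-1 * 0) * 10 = 0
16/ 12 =4/ 3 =1.33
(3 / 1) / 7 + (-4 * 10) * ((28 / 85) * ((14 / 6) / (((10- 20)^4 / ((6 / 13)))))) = 413003 / 966875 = 0.43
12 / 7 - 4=-2.29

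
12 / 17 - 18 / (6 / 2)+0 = -5.29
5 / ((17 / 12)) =60 / 17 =3.53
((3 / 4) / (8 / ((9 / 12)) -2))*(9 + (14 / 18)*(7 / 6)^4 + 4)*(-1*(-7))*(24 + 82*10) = 248784403 / 33696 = 7383.20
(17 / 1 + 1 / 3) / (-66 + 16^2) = 26 / 285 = 0.09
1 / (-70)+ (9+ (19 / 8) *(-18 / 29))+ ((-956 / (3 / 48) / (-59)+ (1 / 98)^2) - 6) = 5356276676 / 20540555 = 260.77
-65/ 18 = -3.61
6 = 6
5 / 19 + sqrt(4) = 43 / 19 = 2.26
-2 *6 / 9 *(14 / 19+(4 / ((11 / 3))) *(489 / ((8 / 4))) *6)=-1338520 / 627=-2134.80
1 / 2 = 0.50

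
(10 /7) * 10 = 100 /7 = 14.29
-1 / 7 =-0.14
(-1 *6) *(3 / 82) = -9 / 41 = -0.22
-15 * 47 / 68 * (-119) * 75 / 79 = 370125 / 316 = 1171.28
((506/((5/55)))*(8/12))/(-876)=-2783/657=-4.24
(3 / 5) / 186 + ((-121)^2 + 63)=14704.00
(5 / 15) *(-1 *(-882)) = 294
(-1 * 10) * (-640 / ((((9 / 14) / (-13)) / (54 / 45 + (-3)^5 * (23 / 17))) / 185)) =399988825600 / 51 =7842918149.02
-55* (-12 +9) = 165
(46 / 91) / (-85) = -46 / 7735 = -0.01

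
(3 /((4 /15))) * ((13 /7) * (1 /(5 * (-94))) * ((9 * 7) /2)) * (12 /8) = -2.10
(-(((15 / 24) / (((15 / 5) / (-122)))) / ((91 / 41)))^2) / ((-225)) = 0.58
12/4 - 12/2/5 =9/5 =1.80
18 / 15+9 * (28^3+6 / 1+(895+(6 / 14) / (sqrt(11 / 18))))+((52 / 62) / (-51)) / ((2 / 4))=81 * sqrt(22) / 77+1625885911 / 7905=205683.10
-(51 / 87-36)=1027 / 29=35.41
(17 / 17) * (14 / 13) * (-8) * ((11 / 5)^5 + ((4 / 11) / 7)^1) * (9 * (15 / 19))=-412507728 / 130625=-3157.95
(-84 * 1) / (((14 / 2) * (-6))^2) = -1 / 21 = -0.05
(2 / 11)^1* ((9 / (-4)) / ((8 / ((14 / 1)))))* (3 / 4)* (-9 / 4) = 1.21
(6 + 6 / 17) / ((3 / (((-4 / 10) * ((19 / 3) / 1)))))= -456 / 85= -5.36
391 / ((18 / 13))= 5083 / 18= 282.39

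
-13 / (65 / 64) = -64 / 5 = -12.80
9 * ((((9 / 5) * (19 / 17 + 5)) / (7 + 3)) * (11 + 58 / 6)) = 87048 / 425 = 204.82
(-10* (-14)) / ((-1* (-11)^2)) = -140 / 121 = -1.16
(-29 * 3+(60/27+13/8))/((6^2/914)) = -2736059/1296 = -2111.16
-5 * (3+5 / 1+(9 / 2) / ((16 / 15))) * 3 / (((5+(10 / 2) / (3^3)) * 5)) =-31671 / 4480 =-7.07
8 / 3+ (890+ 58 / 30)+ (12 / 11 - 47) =46678 / 55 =848.69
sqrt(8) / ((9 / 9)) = 2* sqrt(2) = 2.83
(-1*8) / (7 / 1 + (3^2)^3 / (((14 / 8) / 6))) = -56 / 17545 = -0.00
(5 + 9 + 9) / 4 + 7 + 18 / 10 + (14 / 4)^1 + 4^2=681 / 20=34.05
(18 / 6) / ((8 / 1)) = 3 / 8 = 0.38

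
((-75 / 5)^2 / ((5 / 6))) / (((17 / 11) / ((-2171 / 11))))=-586170 / 17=-34480.59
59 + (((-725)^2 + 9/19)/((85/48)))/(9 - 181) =-115745353/69445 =-1666.72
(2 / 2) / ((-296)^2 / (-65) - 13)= -65 / 88461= -0.00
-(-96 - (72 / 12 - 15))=87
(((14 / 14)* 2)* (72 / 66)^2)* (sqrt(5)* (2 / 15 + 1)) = 1632* sqrt(5) / 605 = 6.03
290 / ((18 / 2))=290 / 9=32.22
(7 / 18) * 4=14 / 9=1.56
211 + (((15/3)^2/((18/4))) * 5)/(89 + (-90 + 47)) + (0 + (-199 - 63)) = -10432/207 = -50.40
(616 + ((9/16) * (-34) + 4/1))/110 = 437/80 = 5.46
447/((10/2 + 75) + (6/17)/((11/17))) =4917/886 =5.55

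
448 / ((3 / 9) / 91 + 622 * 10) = 122304 / 1698061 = 0.07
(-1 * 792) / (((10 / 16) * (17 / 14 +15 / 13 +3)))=-1153152 / 4885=-236.06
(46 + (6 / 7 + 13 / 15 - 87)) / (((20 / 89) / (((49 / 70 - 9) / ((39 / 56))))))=30463988 / 14625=2083.01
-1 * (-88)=88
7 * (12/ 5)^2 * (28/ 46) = 14112/ 575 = 24.54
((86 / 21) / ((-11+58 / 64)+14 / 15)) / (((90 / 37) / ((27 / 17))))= -152736 / 523243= -0.29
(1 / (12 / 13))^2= 169 / 144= 1.17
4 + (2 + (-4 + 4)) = 6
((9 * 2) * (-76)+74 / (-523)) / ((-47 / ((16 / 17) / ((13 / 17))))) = 11448608 / 319553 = 35.83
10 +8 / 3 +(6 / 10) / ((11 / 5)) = 427 / 33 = 12.94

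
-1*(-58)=58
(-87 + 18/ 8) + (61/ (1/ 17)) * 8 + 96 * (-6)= 30541/ 4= 7635.25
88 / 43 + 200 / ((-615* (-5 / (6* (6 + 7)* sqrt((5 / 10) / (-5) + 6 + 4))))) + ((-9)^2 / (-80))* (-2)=7003 / 1720 + 312* sqrt(110) / 205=20.03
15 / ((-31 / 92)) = -44.52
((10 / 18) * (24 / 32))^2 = 25 / 144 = 0.17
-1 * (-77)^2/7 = -847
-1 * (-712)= 712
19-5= 14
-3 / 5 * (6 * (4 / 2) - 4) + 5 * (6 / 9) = -22 / 15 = -1.47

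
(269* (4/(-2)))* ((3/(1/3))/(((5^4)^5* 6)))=-807/95367431640625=-0.00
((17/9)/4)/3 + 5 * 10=5417/108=50.16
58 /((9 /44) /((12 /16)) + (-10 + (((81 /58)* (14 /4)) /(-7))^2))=-8584928 /1367621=-6.28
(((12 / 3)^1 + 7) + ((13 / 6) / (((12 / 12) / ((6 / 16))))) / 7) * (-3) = -3735 / 112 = -33.35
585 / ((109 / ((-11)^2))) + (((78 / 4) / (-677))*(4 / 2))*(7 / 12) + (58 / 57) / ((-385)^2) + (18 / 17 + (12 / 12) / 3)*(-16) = 8862022880920439 / 14131853913100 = 627.10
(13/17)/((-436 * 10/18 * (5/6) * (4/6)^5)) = -85293/2964800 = -0.03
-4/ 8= -1/ 2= -0.50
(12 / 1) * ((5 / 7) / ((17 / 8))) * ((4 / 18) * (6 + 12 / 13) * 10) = 96000 / 1547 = 62.06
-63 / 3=-21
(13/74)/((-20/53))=-689/1480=-0.47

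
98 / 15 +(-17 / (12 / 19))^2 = 526349 / 720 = 731.04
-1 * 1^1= -1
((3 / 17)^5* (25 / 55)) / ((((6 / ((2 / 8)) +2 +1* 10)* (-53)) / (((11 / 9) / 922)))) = -15 / 277530928648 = -0.00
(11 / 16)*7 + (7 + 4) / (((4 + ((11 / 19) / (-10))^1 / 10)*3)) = 2087459 / 364272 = 5.73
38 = 38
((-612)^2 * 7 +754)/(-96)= -1311281/48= -27318.35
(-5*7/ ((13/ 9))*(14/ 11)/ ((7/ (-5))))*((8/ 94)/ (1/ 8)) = 100800/ 6721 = 15.00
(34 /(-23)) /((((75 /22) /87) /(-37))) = 802604 /575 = 1395.83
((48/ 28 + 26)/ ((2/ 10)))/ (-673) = -970/ 4711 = -0.21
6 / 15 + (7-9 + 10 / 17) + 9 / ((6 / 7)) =1613 / 170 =9.49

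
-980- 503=-1483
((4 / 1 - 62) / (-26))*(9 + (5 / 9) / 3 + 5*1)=11107 / 351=31.64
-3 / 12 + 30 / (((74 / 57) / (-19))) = -65017 / 148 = -439.30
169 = 169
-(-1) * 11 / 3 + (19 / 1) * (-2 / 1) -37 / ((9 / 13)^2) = -9034 / 81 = -111.53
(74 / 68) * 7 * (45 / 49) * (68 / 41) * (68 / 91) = 226440 / 26117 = 8.67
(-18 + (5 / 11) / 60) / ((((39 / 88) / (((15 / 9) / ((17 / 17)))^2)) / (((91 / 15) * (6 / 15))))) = -66500 / 243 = -273.66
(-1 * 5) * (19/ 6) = -95/ 6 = -15.83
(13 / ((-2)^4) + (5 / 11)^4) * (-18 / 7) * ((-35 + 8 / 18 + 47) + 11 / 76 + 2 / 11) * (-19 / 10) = 2749971091 / 51536320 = 53.36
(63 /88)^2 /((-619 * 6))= -1323 /9587072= -0.00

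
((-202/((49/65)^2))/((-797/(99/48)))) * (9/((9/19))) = 267556575/15308776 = 17.48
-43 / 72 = -0.60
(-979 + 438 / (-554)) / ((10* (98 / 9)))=-1221309 / 135730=-9.00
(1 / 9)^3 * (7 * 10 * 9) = 70 / 81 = 0.86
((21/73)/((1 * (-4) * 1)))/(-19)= 21/5548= 0.00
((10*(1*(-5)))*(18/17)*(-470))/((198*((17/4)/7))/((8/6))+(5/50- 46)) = 13160000/23409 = 562.18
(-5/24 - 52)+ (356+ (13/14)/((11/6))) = 562343/1848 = 304.30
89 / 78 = 1.14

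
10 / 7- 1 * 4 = -18 / 7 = -2.57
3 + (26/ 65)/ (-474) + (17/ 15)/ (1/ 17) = 1759/ 79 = 22.27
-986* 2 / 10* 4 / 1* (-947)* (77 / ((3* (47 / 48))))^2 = 5669024069632 / 11045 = 513266099.56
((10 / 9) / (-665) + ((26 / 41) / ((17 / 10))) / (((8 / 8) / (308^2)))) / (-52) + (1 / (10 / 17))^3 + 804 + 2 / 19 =1393732664021 / 10846017000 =128.50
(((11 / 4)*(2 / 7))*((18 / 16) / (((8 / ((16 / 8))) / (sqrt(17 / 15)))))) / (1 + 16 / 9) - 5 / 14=-5 / 14 + 297*sqrt(255) / 56000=-0.27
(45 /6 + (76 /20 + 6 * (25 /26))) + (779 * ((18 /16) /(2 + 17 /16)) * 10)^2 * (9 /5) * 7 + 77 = 4600829920147 /44590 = 103180756.23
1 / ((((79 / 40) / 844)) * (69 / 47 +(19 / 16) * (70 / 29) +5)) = 368119040 / 8040857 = 45.78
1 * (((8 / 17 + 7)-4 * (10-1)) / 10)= -97 / 34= -2.85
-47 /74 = -0.64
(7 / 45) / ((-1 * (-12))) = 7 / 540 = 0.01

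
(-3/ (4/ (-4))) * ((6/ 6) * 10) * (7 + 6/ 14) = 1560/ 7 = 222.86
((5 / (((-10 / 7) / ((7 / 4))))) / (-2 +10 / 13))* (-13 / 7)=-1183 / 128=-9.24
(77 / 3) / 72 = 77 / 216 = 0.36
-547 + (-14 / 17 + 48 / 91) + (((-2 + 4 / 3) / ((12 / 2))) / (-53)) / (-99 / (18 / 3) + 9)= -6057905479 / 11068785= -547.30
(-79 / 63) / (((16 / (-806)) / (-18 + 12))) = -31837 / 84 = -379.01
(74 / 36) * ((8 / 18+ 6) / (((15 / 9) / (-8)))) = -8584 / 135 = -63.59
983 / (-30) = -983 / 30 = -32.77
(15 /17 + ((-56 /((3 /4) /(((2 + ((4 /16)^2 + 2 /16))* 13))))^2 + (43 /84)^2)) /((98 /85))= 2704045302365 /691488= 3910473.21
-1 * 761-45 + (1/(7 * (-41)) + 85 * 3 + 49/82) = -315933/574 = -550.41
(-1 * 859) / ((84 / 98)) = -6013 / 6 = -1002.17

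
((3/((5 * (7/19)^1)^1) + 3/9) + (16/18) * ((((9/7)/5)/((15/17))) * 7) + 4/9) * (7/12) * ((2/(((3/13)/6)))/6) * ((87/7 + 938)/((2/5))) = 287402947/5670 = 50688.35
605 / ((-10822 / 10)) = -3025 / 5411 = -0.56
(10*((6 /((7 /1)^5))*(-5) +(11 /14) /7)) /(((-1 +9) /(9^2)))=1503765 /134456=11.18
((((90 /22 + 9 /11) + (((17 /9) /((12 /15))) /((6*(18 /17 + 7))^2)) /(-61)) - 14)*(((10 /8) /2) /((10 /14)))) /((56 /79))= -11722057652585 /1044596653056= -11.22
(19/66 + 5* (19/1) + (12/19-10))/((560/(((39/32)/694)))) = 1400659/5198448640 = 0.00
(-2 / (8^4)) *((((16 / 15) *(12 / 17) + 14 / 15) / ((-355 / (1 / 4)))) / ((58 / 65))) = 559 / 860233728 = 0.00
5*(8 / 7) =40 / 7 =5.71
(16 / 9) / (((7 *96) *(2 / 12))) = 1 / 63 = 0.02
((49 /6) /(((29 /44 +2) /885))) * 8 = 2544080 /117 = 21744.27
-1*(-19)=19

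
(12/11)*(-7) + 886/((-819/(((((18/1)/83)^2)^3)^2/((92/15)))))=-18792546045247189039540688772/2460928648167195067295136703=-7.64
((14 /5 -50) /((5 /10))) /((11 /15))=-1416 /11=-128.73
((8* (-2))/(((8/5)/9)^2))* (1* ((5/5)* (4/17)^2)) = -8100/289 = -28.03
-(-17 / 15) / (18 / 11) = 187 / 270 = 0.69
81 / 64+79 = 5137 / 64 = 80.27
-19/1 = -19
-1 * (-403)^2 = -162409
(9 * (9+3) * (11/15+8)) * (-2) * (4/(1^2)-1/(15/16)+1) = -185496/25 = -7419.84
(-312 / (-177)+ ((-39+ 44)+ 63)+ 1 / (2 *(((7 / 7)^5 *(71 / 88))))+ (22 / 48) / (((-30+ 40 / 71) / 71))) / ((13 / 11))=14556488881 / 248323920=58.62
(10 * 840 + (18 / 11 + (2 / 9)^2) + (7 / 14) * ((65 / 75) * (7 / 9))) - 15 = 74728373 / 8910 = 8387.02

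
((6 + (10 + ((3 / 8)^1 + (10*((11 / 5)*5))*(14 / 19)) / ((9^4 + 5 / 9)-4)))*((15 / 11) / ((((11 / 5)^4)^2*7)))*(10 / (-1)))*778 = -1637027131083984375 / 37016920916098508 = -44.22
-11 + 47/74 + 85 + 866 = 69607/74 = 940.64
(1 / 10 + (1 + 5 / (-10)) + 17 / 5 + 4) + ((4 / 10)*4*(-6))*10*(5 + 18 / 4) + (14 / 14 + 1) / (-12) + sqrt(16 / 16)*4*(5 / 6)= -5405 / 6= -900.83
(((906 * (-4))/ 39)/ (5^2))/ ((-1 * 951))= 1208/ 309075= 0.00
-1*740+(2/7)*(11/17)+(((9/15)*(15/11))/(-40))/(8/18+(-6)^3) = -739.82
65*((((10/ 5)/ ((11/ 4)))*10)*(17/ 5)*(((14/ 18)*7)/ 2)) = 433160/ 99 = 4375.35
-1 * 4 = -4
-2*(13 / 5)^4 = -57122 / 625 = -91.40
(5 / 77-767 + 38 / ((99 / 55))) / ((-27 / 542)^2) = -151833685984 / 505197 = -300543.52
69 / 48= 23 / 16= 1.44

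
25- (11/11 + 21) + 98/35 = 29/5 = 5.80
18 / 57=0.32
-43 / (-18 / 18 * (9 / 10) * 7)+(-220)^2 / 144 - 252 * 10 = -137155 / 63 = -2177.06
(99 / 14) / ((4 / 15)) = 1485 / 56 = 26.52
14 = 14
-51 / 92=-0.55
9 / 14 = 0.64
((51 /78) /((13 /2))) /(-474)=-17 /80106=-0.00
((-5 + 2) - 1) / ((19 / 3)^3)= -108 / 6859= -0.02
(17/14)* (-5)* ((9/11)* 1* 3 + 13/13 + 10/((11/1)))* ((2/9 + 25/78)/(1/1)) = -14.38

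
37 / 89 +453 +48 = 44626 / 89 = 501.42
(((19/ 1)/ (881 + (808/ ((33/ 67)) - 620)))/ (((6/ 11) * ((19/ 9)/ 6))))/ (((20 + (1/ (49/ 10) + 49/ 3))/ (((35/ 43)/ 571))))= 0.00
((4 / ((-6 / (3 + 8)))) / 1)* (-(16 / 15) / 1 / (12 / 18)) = 176 / 15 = 11.73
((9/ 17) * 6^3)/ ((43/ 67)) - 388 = -153380/ 731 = -209.82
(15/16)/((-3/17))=-85/16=-5.31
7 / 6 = 1.17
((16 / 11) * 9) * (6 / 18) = 48 / 11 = 4.36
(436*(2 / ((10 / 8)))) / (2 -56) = -1744 / 135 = -12.92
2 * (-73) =-146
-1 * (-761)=761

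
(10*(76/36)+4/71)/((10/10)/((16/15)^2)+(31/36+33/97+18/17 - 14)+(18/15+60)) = 28549598720/67894793771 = 0.42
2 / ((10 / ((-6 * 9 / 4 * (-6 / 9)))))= 9 / 5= 1.80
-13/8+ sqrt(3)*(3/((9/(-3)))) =-sqrt(3) - 13/8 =-3.36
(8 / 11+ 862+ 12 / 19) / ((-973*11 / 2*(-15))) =360884 / 33553905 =0.01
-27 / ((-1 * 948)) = 0.03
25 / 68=0.37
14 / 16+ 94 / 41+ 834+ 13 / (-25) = 6860511 / 8200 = 836.65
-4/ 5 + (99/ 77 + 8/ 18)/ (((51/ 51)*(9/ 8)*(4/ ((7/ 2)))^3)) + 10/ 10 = 31889/ 25920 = 1.23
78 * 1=78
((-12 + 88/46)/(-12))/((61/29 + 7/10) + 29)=16820/636387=0.03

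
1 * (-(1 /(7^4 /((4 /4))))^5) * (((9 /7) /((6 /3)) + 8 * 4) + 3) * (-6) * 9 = 13473 /558545864083284007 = 0.00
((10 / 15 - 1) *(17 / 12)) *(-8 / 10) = 17 / 45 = 0.38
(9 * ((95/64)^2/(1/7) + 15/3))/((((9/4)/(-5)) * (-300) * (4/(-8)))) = -5577/2048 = -2.72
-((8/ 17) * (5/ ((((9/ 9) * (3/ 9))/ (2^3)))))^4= -849346560000/ 83521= -10169257.55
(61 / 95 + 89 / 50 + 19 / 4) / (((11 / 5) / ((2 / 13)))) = 13627 / 27170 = 0.50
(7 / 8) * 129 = 903 / 8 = 112.88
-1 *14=-14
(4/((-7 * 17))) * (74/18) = -148/1071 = -0.14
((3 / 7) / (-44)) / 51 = -0.00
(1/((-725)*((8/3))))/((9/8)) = -0.00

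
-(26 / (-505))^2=-676 / 255025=-0.00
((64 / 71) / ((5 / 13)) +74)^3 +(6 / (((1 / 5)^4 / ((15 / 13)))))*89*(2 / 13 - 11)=-28216063902893598 / 7560869875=-3731854.19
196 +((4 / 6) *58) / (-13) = 7528 / 39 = 193.03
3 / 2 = 1.50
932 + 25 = 957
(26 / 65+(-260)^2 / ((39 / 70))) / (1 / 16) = 29120096 / 15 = 1941339.73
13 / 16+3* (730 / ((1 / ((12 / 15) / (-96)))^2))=463 / 480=0.96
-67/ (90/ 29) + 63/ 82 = -38414/ 1845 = -20.82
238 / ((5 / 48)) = 11424 / 5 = 2284.80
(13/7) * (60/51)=260/119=2.18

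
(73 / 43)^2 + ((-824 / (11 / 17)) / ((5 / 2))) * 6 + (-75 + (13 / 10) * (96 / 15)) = -3120.09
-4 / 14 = -0.29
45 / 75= 3 / 5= 0.60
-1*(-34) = 34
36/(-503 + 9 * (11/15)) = -90/1241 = -0.07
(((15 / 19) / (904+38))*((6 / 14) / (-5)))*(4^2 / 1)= -24 / 20881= -0.00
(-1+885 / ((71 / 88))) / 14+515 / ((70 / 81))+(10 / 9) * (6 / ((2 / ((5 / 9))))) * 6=3065429 / 4473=685.32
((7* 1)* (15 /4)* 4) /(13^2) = 105 /169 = 0.62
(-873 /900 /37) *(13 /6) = -1261 /22200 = -0.06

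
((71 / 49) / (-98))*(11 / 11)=-0.01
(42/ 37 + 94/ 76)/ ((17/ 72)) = 10.05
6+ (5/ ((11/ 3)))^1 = 81/ 11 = 7.36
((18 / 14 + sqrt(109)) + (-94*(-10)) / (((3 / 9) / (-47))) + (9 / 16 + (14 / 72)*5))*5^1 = -667987385 / 1008 + 5*sqrt(109) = -662633.70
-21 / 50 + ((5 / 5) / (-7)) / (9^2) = -11957 / 28350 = -0.42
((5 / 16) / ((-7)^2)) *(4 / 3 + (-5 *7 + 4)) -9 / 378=-0.21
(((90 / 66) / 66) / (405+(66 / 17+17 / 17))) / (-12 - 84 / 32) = -85 / 24661494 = -0.00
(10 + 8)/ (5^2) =18/ 25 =0.72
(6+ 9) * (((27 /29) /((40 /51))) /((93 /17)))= 23409 /7192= 3.25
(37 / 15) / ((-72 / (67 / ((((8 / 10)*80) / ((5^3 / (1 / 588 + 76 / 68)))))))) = -770525 / 192384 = -4.01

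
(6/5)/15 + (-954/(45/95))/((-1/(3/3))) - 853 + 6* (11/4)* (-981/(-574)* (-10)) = 12614873/14350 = 879.09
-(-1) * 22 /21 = 22 /21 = 1.05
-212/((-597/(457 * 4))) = 649.14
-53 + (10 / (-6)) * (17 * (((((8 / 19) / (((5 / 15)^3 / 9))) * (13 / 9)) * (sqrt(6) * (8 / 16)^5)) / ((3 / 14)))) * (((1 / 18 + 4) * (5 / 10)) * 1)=-564655 * sqrt(6) / 456 - 53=-3086.15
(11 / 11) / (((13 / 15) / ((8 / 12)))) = 10 / 13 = 0.77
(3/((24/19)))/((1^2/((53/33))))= 1007/264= 3.81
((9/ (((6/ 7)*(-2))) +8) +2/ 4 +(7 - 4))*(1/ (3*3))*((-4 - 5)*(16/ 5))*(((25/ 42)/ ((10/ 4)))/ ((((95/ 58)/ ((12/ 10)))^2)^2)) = -19554905088/ 14253859375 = -1.37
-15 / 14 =-1.07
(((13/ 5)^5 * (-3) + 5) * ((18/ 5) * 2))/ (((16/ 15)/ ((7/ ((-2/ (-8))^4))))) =-13284480384/ 3125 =-4251033.72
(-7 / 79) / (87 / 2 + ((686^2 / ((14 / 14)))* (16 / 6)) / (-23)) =966 / 594359107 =0.00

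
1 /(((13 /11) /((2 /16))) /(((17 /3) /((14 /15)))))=0.64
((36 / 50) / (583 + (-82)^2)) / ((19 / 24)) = 432 / 3470825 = 0.00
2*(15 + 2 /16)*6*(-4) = -726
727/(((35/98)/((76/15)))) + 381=802103/75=10694.71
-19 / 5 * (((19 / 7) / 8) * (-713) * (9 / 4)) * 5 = 2316537 / 224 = 10341.68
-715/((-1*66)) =65/6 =10.83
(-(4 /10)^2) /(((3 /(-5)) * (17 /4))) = 16 /255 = 0.06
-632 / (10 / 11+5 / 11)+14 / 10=-6931 / 15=-462.07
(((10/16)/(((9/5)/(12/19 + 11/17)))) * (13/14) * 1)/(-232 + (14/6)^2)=-19175/10537552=-0.00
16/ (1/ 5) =80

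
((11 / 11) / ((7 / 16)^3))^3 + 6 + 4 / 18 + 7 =623277369857 / 363182463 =1716.15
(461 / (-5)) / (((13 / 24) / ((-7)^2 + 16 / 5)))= -2887704 / 325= -8885.24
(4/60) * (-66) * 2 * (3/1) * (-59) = 7788/5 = 1557.60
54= 54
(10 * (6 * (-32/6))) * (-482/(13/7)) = 1079680/13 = 83052.31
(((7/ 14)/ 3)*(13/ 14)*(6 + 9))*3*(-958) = -93405/ 14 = -6671.79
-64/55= -1.16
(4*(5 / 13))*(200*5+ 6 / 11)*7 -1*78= 1529686 / 143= 10697.10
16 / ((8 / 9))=18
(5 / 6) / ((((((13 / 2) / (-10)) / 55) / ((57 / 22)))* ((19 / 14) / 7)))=-12250 / 13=-942.31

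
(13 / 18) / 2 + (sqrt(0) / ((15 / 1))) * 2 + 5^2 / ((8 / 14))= 397 / 9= 44.11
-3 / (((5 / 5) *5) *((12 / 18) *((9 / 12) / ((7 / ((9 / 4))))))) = -56 / 15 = -3.73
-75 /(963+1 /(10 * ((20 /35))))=-3000 /38527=-0.08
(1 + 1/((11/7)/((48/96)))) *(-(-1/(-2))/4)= -29/176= -0.16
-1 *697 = -697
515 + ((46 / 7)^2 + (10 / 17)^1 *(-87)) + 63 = 474816 / 833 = 570.01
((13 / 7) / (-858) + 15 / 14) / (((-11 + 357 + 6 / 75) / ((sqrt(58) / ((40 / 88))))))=1235 * sqrt(58) / 181692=0.05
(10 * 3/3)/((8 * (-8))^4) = 5/8388608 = 0.00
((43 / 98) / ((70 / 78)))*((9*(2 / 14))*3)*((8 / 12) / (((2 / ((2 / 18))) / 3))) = 0.21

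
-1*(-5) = 5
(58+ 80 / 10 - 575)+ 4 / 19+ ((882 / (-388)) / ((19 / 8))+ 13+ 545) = 88931 / 1843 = 48.25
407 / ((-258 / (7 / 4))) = -2849 / 1032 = -2.76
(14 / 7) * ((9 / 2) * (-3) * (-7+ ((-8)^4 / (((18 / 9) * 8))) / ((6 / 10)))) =-11331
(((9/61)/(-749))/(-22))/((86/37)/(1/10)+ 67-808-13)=-333/27177462004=-0.00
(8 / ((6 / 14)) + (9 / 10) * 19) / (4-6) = -1073 / 60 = -17.88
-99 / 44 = -9 / 4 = -2.25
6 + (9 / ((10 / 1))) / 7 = 429 / 70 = 6.13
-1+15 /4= 2.75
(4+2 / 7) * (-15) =-450 / 7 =-64.29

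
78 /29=2.69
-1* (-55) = 55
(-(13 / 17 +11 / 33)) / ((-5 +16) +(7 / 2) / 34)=-224 / 2265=-0.10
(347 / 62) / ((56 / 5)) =1735 / 3472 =0.50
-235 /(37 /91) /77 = -3055 /407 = -7.51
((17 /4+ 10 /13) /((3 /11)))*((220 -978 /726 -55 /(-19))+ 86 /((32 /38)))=517909869 /86944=5956.82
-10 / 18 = -5 / 9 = -0.56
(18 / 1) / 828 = 1 / 46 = 0.02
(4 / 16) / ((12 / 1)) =1 / 48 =0.02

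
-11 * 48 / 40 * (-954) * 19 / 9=132924 / 5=26584.80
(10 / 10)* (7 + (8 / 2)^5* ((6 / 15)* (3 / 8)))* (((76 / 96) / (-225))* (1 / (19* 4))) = -803 / 108000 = -0.01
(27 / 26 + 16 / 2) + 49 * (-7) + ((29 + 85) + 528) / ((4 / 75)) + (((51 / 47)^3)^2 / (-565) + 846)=993588603931681027 / 79173336591505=12549.54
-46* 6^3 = -9936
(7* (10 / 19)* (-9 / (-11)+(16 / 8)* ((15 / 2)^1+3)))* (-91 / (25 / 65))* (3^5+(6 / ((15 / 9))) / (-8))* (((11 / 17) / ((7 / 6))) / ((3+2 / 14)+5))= -1928214288 / 6137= -314194.93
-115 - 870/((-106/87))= 31750/53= 599.06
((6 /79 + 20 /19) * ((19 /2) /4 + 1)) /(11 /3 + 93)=68607 /1741160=0.04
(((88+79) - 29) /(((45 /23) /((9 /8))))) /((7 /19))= 30153 /140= 215.38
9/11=0.82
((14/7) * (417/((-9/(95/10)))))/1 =-2641/3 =-880.33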